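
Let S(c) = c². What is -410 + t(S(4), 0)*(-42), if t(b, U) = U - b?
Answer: 262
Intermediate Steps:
-410 + t(S(4), 0)*(-42) = -410 + (0 - 1*4²)*(-42) = -410 + (0 - 1*16)*(-42) = -410 + (0 - 16)*(-42) = -410 - 16*(-42) = -410 + 672 = 262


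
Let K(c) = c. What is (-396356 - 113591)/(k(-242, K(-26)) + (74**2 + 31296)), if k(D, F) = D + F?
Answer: -509947/36504 ≈ -13.970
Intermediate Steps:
(-396356 - 113591)/(k(-242, K(-26)) + (74**2 + 31296)) = (-396356 - 113591)/((-242 - 26) + (74**2 + 31296)) = -509947/(-268 + (5476 + 31296)) = -509947/(-268 + 36772) = -509947/36504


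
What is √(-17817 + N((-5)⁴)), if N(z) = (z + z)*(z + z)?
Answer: √1544683 ≈ 1242.9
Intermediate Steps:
N(z) = 4*z² (N(z) = (2*z)*(2*z) = 4*z²)
√(-17817 + N((-5)⁴)) = √(-17817 + 4*((-5)⁴)²) = √(-17817 + 4*625²) = √(-17817 + 4*390625) = √(-17817 + 1562500) = √1544683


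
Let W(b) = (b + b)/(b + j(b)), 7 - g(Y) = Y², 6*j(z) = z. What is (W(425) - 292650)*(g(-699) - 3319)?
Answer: 1007702473194/7 ≈ 1.4396e+11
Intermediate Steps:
j(z) = z/6
g(Y) = 7 - Y²
W(b) = 12/7 (W(b) = (b + b)/(b + b/6) = (2*b)/((7*b/6)) = (2*b)*(6/(7*b)) = 12/7)
(W(425) - 292650)*(g(-699) - 3319) = (12/7 - 292650)*((7 - 1*(-699)²) - 3319) = -2048538*((7 - 1*488601) - 3319)/7 = -2048538*((7 - 488601) - 3319)/7 = -2048538*(-488594 - 3319)/7 = -2048538/7*(-491913) = 1007702473194/7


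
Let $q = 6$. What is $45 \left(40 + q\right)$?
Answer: $2070$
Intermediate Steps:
$45 \left(40 + q\right) = 45 \left(40 + 6\right) = 45 \cdot 46 = 2070$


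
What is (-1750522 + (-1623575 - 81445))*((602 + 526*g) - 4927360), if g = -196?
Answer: 17380871750868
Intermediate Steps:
(-1750522 + (-1623575 - 81445))*((602 + 526*g) - 4927360) = (-1750522 + (-1623575 - 81445))*((602 + 526*(-196)) - 4927360) = (-1750522 - 1705020)*((602 - 103096) - 4927360) = -3455542*(-102494 - 4927360) = -3455542*(-5029854) = 17380871750868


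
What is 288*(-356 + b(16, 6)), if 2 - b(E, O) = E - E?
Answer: -101952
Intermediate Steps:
b(E, O) = 2 (b(E, O) = 2 - (E - E) = 2 - 1*0 = 2 + 0 = 2)
288*(-356 + b(16, 6)) = 288*(-356 + 2) = 288*(-354) = -101952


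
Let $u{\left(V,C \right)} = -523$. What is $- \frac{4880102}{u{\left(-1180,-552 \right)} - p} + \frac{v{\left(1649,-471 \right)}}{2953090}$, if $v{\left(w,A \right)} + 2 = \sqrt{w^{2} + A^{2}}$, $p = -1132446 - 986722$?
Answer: $- \frac{1441138465247}{625654936305} + \frac{\sqrt{2941042}}{2953090} \approx -2.3028$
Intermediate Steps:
$p = -2119168$
$v{\left(w,A \right)} = -2 + \sqrt{A^{2} + w^{2}}$ ($v{\left(w,A \right)} = -2 + \sqrt{w^{2} + A^{2}} = -2 + \sqrt{A^{2} + w^{2}}$)
$- \frac{4880102}{u{\left(-1180,-552 \right)} - p} + \frac{v{\left(1649,-471 \right)}}{2953090} = - \frac{4880102}{-523 - -2119168} + \frac{-2 + \sqrt{\left(-471\right)^{2} + 1649^{2}}}{2953090} = - \frac{4880102}{-523 + 2119168} + \left(-2 + \sqrt{221841 + 2719201}\right) \frac{1}{2953090} = - \frac{4880102}{2118645} + \left(-2 + \sqrt{2941042}\right) \frac{1}{2953090} = \left(-4880102\right) \frac{1}{2118645} - \left(\frac{1}{1476545} - \frac{\sqrt{2941042}}{2953090}\right) = - \frac{4880102}{2118645} - \left(\frac{1}{1476545} - \frac{\sqrt{2941042}}{2953090}\right) = - \frac{1441138465247}{625654936305} + \frac{\sqrt{2941042}}{2953090}$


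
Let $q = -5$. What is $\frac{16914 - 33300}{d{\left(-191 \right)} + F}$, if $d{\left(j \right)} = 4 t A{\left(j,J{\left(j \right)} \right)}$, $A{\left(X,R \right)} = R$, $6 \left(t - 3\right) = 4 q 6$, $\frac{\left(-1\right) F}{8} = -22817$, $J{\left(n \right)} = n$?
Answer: $- \frac{8193}{97762} \approx -0.083806$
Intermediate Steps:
$F = 182536$ ($F = \left(-8\right) \left(-22817\right) = 182536$)
$t = -17$ ($t = 3 + \frac{4 \left(-5\right) 6}{6} = 3 + \frac{\left(-20\right) 6}{6} = 3 + \frac{1}{6} \left(-120\right) = 3 - 20 = -17$)
$d{\left(j \right)} = - 68 j$ ($d{\left(j \right)} = 4 \left(-17\right) j = - 68 j$)
$\frac{16914 - 33300}{d{\left(-191 \right)} + F} = \frac{16914 - 33300}{\left(-68\right) \left(-191\right) + 182536} = - \frac{16386}{12988 + 182536} = - \frac{16386}{195524} = \left(-16386\right) \frac{1}{195524} = - \frac{8193}{97762}$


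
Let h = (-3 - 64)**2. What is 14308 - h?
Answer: 9819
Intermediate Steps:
h = 4489 (h = (-67)**2 = 4489)
14308 - h = 14308 - 1*4489 = 14308 - 4489 = 9819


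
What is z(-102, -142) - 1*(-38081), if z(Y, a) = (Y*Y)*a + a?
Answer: -1439429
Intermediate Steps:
z(Y, a) = a + a*Y² (z(Y, a) = Y²*a + a = a*Y² + a = a + a*Y²)
z(-102, -142) - 1*(-38081) = -142*(1 + (-102)²) - 1*(-38081) = -142*(1 + 10404) + 38081 = -142*10405 + 38081 = -1477510 + 38081 = -1439429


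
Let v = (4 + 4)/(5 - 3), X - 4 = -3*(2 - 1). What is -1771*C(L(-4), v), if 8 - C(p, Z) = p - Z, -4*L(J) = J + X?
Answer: -79695/4 ≈ -19924.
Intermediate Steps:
X = 1 (X = 4 - 3*(2 - 1) = 4 - 3*1 = 4 - 3 = 1)
L(J) = -¼ - J/4 (L(J) = -(J + 1)/4 = -(1 + J)/4 = -¼ - J/4)
v = 4 (v = 8/2 = 8*(½) = 4)
C(p, Z) = 8 + Z - p (C(p, Z) = 8 - (p - Z) = 8 + (Z - p) = 8 + Z - p)
-1771*C(L(-4), v) = -1771*(8 + 4 - (-¼ - ¼*(-4))) = -1771*(8 + 4 - (-¼ + 1)) = -1771*(8 + 4 - 1*¾) = -1771*(8 + 4 - ¾) = -1771*45/4 = -79695/4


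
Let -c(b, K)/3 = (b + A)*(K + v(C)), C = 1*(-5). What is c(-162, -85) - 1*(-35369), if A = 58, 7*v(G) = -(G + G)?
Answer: 65063/7 ≈ 9294.7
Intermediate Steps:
C = -5
v(G) = -2*G/7 (v(G) = (-(G + G))/7 = (-2*G)/7 = -2*G/7)
c(b, K) = -3*(58 + b)*(10/7 + K) (c(b, K) = -3*(b + 58)*(K - 2/7*(-5)) = -3*(58 + b)*(K + 10/7) = -3*(58 + b)*(10/7 + K))
c(-162, -85) - 1*(-35369) = (-1740/7 - 174*(-85) - 30/7*(-162) - 3*(-85)*(-162)) - 1*(-35369) = (-1740/7 + 14790 + 4860/7 - 41310) + 35369 = -182520/7 + 35369 = 65063/7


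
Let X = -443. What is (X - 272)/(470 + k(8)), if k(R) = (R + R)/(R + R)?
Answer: -715/471 ≈ -1.5180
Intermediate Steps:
k(R) = 1 (k(R) = (2*R)/((2*R)) = (2*R)*(1/(2*R)) = 1)
(X - 272)/(470 + k(8)) = (-443 - 272)/(470 + 1) = -715/471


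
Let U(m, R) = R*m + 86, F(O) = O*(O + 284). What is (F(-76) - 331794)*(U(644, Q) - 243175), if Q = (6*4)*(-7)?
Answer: 122105978162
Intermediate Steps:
Q = -168 (Q = 24*(-7) = -168)
F(O) = O*(284 + O)
U(m, R) = 86 + R*m
(F(-76) - 331794)*(U(644, Q) - 243175) = (-76*(284 - 76) - 331794)*((86 - 168*644) - 243175) = (-76*208 - 331794)*((86 - 108192) - 243175) = (-15808 - 331794)*(-108106 - 243175) = -347602*(-351281) = 122105978162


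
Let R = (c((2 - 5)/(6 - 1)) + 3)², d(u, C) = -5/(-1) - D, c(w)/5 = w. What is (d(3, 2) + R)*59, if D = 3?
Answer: 118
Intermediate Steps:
c(w) = 5*w
d(u, C) = 2 (d(u, C) = -5/(-1) - 1*3 = -5*(-1) - 3 = 5 - 3 = 2)
R = 0 (R = (5*((2 - 5)/(6 - 1)) + 3)² = (5*(-3/5) + 3)² = (5*(-3*⅕) + 3)² = (5*(-⅗) + 3)² = (-3 + 3)² = 0² = 0)
(d(3, 2) + R)*59 = (2 + 0)*59 = 2*59 = 118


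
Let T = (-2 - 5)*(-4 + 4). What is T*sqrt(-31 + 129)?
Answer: 0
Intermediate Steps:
T = 0 (T = -7*0 = 0)
T*sqrt(-31 + 129) = 0*sqrt(-31 + 129) = 0*sqrt(98) = 0*(7*sqrt(2)) = 0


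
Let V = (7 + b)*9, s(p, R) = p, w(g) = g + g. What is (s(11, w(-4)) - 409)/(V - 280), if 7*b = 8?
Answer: 2786/1447 ≈ 1.9254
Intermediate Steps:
b = 8/7 (b = (⅐)*8 = 8/7 ≈ 1.1429)
w(g) = 2*g
V = 513/7 (V = (7 + 8/7)*9 = (57/7)*9 = 513/7 ≈ 73.286)
(s(11, w(-4)) - 409)/(V - 280) = (11 - 409)/(513/7 - 280) = -398/(-1447/7) = -398*(-7/1447) = 2786/1447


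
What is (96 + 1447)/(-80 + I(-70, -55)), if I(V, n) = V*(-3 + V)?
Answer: 1543/5030 ≈ 0.30676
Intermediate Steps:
(96 + 1447)/(-80 + I(-70, -55)) = (96 + 1447)/(-80 - 70*(-3 - 70)) = 1543/(-80 - 70*(-73)) = 1543/(-80 + 5110) = 1543/5030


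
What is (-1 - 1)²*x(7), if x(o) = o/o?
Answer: 4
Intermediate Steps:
x(o) = 1
(-1 - 1)²*x(7) = (-1 - 1)²*1 = (-2)²*1 = 4*1 = 4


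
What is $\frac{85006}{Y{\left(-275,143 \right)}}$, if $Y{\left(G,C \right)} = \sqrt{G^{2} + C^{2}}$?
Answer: $\frac{42503 \sqrt{794}}{4367} \approx 274.25$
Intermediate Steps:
$Y{\left(G,C \right)} = \sqrt{C^{2} + G^{2}}$
$\frac{85006}{Y{\left(-275,143 \right)}} = \frac{85006}{\sqrt{143^{2} + \left(-275\right)^{2}}} = \frac{85006}{\sqrt{20449 + 75625}} = \frac{85006}{\sqrt{96074}} = \frac{85006}{11 \sqrt{794}} = 85006 \frac{\sqrt{794}}{8734} = \frac{42503 \sqrt{794}}{4367}$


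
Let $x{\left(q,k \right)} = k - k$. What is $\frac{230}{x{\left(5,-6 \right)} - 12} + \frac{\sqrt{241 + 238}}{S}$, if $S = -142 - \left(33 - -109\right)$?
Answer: $- \frac{115}{6} - \frac{\sqrt{479}}{284} \approx -19.244$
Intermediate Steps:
$S = -284$ ($S = -142 - \left(33 + 109\right) = -142 - 142 = -284$)
$x{\left(q,k \right)} = 0$
$\frac{230}{x{\left(5,-6 \right)} - 12} + \frac{\sqrt{241 + 238}}{S} = \frac{230}{0 - 12} + \frac{\sqrt{241 + 238}}{-284} = \frac{230}{0 - 12} + \sqrt{479} \left(- \frac{1}{284}\right) = \frac{230}{-12} - \frac{\sqrt{479}}{284} = 230 \left(- \frac{1}{12}\right) - \frac{\sqrt{479}}{284} = - \frac{115}{6} - \frac{\sqrt{479}}{284}$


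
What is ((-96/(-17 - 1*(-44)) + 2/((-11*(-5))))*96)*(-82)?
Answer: 4571008/165 ≈ 27703.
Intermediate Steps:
((-96/(-17 - 1*(-44)) + 2/((-11*(-5))))*96)*(-82) = ((-96/(-17 + 44) + 2/55)*96)*(-82) = ((-96/27 + 2*(1/55))*96)*(-82) = ((-96*1/27 + 2/55)*96)*(-82) = ((-32/9 + 2/55)*96)*(-82) = -1742/495*96*(-82) = -55744/165*(-82) = 4571008/165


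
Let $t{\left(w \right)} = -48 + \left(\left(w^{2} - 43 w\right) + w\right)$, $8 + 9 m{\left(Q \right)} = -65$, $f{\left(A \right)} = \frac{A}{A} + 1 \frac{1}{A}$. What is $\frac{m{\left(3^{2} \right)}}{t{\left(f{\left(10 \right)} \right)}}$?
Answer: $\frac{7300}{83691} \approx 0.087226$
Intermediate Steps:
$f{\left(A \right)} = 1 + \frac{1}{A}$
$m{\left(Q \right)} = - \frac{73}{9}$ ($m{\left(Q \right)} = - \frac{8}{9} + \frac{1}{9} \left(-65\right) = - \frac{8}{9} - \frac{65}{9} = - \frac{73}{9}$)
$t{\left(w \right)} = -48 + w^{2} - 42 w$ ($t{\left(w \right)} = -48 + \left(w^{2} - 42 w\right) = -48 + w^{2} - 42 w$)
$\frac{m{\left(3^{2} \right)}}{t{\left(f{\left(10 \right)} \right)}} = - \frac{73}{9 \left(-48 + \left(\frac{1 + 10}{10}\right)^{2} - 42 \frac{1 + 10}{10}\right)} = - \frac{73}{9 \left(-48 + \left(\frac{1}{10} \cdot 11\right)^{2} - 42 \cdot \frac{1}{10} \cdot 11\right)} = - \frac{73}{9 \left(-48 + \left(\frac{11}{10}\right)^{2} - \frac{231}{5}\right)} = - \frac{73}{9 \left(-48 + \frac{121}{100} - \frac{231}{5}\right)} = - \frac{73}{9 \left(- \frac{9299}{100}\right)} = \left(- \frac{73}{9}\right) \left(- \frac{100}{9299}\right) = \frac{7300}{83691}$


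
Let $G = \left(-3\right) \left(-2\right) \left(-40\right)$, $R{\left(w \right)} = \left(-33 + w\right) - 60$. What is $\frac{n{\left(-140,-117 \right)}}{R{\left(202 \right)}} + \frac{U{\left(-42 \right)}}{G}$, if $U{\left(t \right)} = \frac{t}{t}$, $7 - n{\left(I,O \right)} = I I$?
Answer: $- \frac{4702429}{26160} \approx -179.76$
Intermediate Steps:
$n{\left(I,O \right)} = 7 - I^{2}$ ($n{\left(I,O \right)} = 7 - I I = 7 - I^{2}$)
$U{\left(t \right)} = 1$
$R{\left(w \right)} = -93 + w$
$G = -240$ ($G = 6 \left(-40\right) = -240$)
$\frac{n{\left(-140,-117 \right)}}{R{\left(202 \right)}} + \frac{U{\left(-42 \right)}}{G} = \frac{7 - \left(-140\right)^{2}}{-93 + 202} + 1 \frac{1}{-240} = \frac{7 - 19600}{109} + 1 \left(- \frac{1}{240}\right) = \left(7 - 19600\right) \frac{1}{109} - \frac{1}{240} = \left(-19593\right) \frac{1}{109} - \frac{1}{240} = - \frac{19593}{109} - \frac{1}{240} = - \frac{4702429}{26160}$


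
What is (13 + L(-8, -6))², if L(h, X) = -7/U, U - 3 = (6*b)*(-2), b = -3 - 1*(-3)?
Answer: 1024/9 ≈ 113.78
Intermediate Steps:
b = 0 (b = -3 + 3 = 0)
U = 3 (U = 3 + (6*0)*(-2) = 3 + 0*(-2) = 3 + 0 = 3)
L(h, X) = -7/3
(13 + L(-8, -6))² = (13 - 7/3)² = (32/3)² = 1024/9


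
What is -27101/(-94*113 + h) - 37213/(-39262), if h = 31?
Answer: 1458162345/415823842 ≈ 3.5067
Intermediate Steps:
-27101/(-94*113 + h) - 37213/(-39262) = -27101/(-94*113 + 31) - 37213/(-39262) = -27101/(-10622 + 31) - 37213*(-1/39262) = -27101/(-10591) + 37213/39262 = -27101*(-1/10591) + 37213/39262 = 27101/10591 + 37213/39262 = 1458162345/415823842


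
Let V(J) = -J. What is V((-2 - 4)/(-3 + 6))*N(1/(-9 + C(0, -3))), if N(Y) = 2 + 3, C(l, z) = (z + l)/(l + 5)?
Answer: 10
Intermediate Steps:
C(l, z) = (l + z)/(5 + l)
N(Y) = 5
V((-2 - 4)/(-3 + 6))*N(1/(-9 + C(0, -3))) = -(-2 - 4)/(-3 + 6)*5 = -(-6)/3*5 = -1*(-2)*5 = 2*5 = 10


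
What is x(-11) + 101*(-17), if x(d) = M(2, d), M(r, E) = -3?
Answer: -1720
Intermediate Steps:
x(d) = -3
x(-11) + 101*(-17) = -3 + 101*(-17) = -3 - 1717 = -1720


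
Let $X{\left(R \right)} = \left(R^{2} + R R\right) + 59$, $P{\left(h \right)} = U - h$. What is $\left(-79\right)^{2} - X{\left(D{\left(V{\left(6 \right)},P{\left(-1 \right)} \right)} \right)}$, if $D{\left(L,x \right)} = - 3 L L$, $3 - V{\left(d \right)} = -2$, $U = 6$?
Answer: $-5068$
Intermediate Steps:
$V{\left(d \right)} = 5$ ($V{\left(d \right)} = 3 - -2 = 3 + 2 = 5$)
$P{\left(h \right)} = 6 - h$
$D{\left(L,x \right)} = - 3 L^{2}$
$X{\left(R \right)} = 59 + 2 R^{2}$ ($X{\left(R \right)} = \left(R^{2} + R^{2}\right) + 59 = 2 R^{2} + 59 = 59 + 2 R^{2}$)
$\left(-79\right)^{2} - X{\left(D{\left(V{\left(6 \right)},P{\left(-1 \right)} \right)} \right)} = \left(-79\right)^{2} - \left(59 + 2 \left(- 3 \cdot 5^{2}\right)^{2}\right) = 6241 - \left(59 + 2 \left(\left(-3\right) 25\right)^{2}\right) = 6241 - \left(59 + 2 \left(-75\right)^{2}\right) = 6241 - \left(59 + 2 \cdot 5625\right) = 6241 - \left(59 + 11250\right) = 6241 - 11309 = -5068$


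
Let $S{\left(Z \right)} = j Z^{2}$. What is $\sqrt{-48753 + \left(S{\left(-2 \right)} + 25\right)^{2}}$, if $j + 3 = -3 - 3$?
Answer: $2 i \sqrt{12158} \approx 220.53 i$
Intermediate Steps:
$j = -9$ ($j = -3 - 6 = -9$)
$S{\left(Z \right)} = - 9 Z^{2}$
$\sqrt{-48753 + \left(S{\left(-2 \right)} + 25\right)^{2}} = \sqrt{-48753 + \left(- 9 \left(-2\right)^{2} + 25\right)^{2}} = \sqrt{-48753 + \left(\left(-9\right) 4 + 25\right)^{2}} = \sqrt{-48753 + \left(-36 + 25\right)^{2}} = \sqrt{-48753 + \left(-11\right)^{2}} = \sqrt{-48753 + 121} = \sqrt{-48632} = 2 i \sqrt{12158}$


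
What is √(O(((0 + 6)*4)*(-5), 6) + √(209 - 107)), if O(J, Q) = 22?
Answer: √(22 + √102) ≈ 5.6656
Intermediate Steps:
√(O(((0 + 6)*4)*(-5), 6) + √(209 - 107)) = √(22 + √(209 - 107)) = √(22 + √102)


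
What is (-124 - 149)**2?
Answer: 74529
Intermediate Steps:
(-124 - 149)**2 = (-273)**2 = 74529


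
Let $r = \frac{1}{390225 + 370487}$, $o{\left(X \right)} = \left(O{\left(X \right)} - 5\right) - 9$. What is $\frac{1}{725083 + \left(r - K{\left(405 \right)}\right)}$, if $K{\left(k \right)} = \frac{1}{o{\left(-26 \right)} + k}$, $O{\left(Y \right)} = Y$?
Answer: $\frac{277659880}{201326458009693} \approx 1.3792 \cdot 10^{-6}$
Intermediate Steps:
$o{\left(X \right)} = -14 + X$ ($o{\left(X \right)} = \left(X - 5\right) - 9 = \left(-5 + X\right) - 9 = -14 + X$)
$r = \frac{1}{760712} \approx 1.3146 \cdot 10^{-6}$
$K{\left(k \right)} = \frac{1}{-40 + k}$ ($K{\left(k \right)} = \frac{1}{\left(-14 - 26\right) + k} = \frac{1}{-40 + k}$)
$\frac{1}{725083 + \left(r - K{\left(405 \right)}\right)} = \frac{1}{725083 + \left(\frac{1}{760712} - \frac{1}{-40 + 405}\right)} = \frac{1}{725083 + \left(\frac{1}{760712} - \frac{1}{365}\right)} = \frac{1}{725083 - \frac{760347}{277659880}} = \frac{1}{\frac{201326458009693}{277659880}} = \frac{277659880}{201326458009693}$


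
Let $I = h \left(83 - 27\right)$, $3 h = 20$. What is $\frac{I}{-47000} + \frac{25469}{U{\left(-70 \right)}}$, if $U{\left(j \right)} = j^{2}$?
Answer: $\frac{3585641}{690900} \approx 5.1898$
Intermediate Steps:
$h = \frac{20}{3}$ ($h = \frac{1}{3} \cdot 20 = \frac{20}{3} \approx 6.6667$)
$I = \frac{1120}{3}$ ($I = \frac{20 \left(83 - 27\right)}{3} = \frac{20}{3} \cdot 56 = \frac{1120}{3} \approx 373.33$)
$\frac{I}{-47000} + \frac{25469}{U{\left(-70 \right)}} = \frac{1120}{3 \left(-47000\right)} + \frac{25469}{\left(-70\right)^{2}} = \frac{1120}{3} \left(- \frac{1}{47000}\right) + \frac{25469}{4900} = - \frac{28}{3525} + 25469 \cdot \frac{1}{4900} = - \frac{28}{3525} + \frac{25469}{4900} = \frac{3585641}{690900}$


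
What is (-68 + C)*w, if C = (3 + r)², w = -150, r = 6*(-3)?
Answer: -23550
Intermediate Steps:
r = -18
C = 225 (C = (3 - 18)² = (-15)² = 225)
(-68 + C)*w = (-68 + 225)*(-150) = 157*(-150) = -23550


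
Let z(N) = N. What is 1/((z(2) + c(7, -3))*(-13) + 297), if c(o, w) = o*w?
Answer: 1/544 ≈ 0.0018382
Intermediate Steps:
1/((z(2) + c(7, -3))*(-13) + 297) = 1/((2 + 7*(-3))*(-13) + 297) = 1/((2 - 21)*(-13) + 297) = 1/(-19*(-13) + 297) = 1/(247 + 297) = 1/544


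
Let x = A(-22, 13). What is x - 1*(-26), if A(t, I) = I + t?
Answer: 17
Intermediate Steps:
x = -9 (x = 13 - 22 = -9)
x - 1*(-26) = -9 - 1*(-26) = -9 + 26 = 17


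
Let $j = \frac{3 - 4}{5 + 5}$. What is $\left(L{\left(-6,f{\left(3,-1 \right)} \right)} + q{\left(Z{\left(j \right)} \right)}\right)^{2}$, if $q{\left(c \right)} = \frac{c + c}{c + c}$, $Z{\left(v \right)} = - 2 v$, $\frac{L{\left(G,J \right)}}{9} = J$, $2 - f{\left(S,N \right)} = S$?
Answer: $64$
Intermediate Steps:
$f{\left(S,N \right)} = 2 - S$
$L{\left(G,J \right)} = 9 J$
$j = - \frac{1}{10} \approx -0.1$
$q{\left(c \right)} = 1$ ($q{\left(c \right)} = \frac{2 c}{2 c} = 2 c \frac{1}{2 c} = 1$)
$\left(L{\left(-6,f{\left(3,-1 \right)} \right)} + q{\left(Z{\left(j \right)} \right)}\right)^{2} = \left(9 \left(2 - 3\right) + 1\right)^{2} = \left(9 \left(-1\right) + 1\right)^{2} = \left(-9 + 1\right)^{2} = \left(-8\right)^{2} = 64$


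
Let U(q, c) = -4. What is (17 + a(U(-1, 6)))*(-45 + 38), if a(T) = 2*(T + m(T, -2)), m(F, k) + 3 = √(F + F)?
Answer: -21 - 28*I*√2 ≈ -21.0 - 39.598*I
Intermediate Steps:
m(F, k) = -3 + √2*√F (m(F, k) = -3 + √(F + F) = -3 + √(2*F) = -3 + √2*√F)
a(T) = -6 + 2*T + 2*√2*√T (a(T) = 2*(T + (-3 + √2*√T)) = 2*(-3 + T + √2*√T) = -6 + 2*T + 2*√2*√T)
(17 + a(U(-1, 6)))*(-45 + 38) = (17 + (-6 + 2*(-4) + 2*√2*√(-4)))*(-45 + 38) = (17 + (-6 - 8 + 2*√2*(2*I)))*(-7) = (17 + (-6 - 8 + 4*I*√2))*(-7) = (17 + (-14 + 4*I*√2))*(-7) = (3 + 4*I*√2)*(-7) = -21 - 28*I*√2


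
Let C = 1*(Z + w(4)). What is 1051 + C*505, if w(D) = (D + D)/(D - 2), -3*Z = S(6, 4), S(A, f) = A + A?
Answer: 1051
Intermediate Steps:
S(A, f) = 2*A
Z = -4 (Z = -2*6/3 = -⅓*12 = -4)
w(D) = 2*D/(-2 + D) (w(D) = (2*D)/(-2 + D) = 2*D/(-2 + D))
C = 0 (C = 1*(-4 + 2*4/(-2 + 4)) = 1*(-4 + 2*4/2) = 1*(-4 + 2*4*(½)) = 1*(-4 + 4) = 1*0 = 0)
1051 + C*505 = 1051 + 0*505 = 1051 + 0 = 1051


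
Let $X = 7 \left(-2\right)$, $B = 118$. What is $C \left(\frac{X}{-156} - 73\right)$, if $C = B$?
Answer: $- \frac{335533}{39} \approx -8603.4$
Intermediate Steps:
$C = 118$
$X = -14$
$C \left(\frac{X}{-156} - 73\right) = 118 \left(- \frac{14}{-156} - 73\right) = 118 \left(\left(-14\right) \left(- \frac{1}{156}\right) - 73\right) = 118 \left(\frac{7}{78} - 73\right) = 118 \left(- \frac{5687}{78}\right) = - \frac{335533}{39}$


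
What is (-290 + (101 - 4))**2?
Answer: 37249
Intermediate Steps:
(-290 + (101 - 4))**2 = (-290 + 97)**2 = (-193)**2 = 37249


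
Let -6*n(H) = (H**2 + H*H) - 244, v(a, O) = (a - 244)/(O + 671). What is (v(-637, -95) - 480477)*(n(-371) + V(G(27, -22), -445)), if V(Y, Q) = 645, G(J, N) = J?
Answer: 1172613617021/54 ≈ 2.1715e+10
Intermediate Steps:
v(a, O) = (-244 + a)/(671 + O)
n(H) = 122/3 - H**2/3 (n(H) = -((H**2 + H*H) - 244)/6 = -((H**2 + H**2) - 244)/6 = -(2*H**2 - 244)/6 = -(-244 + 2*H**2)/6 = 122/3 - H**2/3)
(v(-637, -95) - 480477)*(n(-371) + V(G(27, -22), -445)) = ((-244 - 637)/(671 - 95) - 480477)*((122/3 - 1/3*(-371)**2) + 645) = (-881/576 - 480477)*((122/3 - 1/3*137641) + 645) = ((1/576)*(-881) - 480477)*((122/3 - 137641/3) + 645) = (-881/576 - 480477)*(-137519/3 + 645) = -276755633/576*(-135584/3) = 1172613617021/54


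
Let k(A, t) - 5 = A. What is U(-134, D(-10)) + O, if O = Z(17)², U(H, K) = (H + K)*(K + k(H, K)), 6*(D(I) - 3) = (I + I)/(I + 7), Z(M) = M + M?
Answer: 1407592/81 ≈ 17378.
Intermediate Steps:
k(A, t) = 5 + A
Z(M) = 2*M
D(I) = 3 + I/(3*(7 + I)) (D(I) = 3 + ((I + I)/(I + 7))/6 = 3 + ((2*I)/(7 + I))/6 = 3 + (2*I/(7 + I))/6 = 3 + I/(3*(7 + I)))
U(H, K) = (H + K)*(5 + H + K) (U(H, K) = (H + K)*(K + (5 + H)) = (H + K)*(5 + H + K))
O = 1156 (O = (2*17)² = 34² = 1156)
U(-134, D(-10)) + O = (((63 + 10*(-10))/(3*(7 - 10)))² - 134*(63 + 10*(-10))/(3*(7 - 10)) - 134*(5 - 134) + ((63 + 10*(-10))/(3*(7 - 10)))*(5 - 134)) + 1156 = (((⅓)*(63 - 100)/(-3))² - 134*(63 - 100)/(3*(-3)) - 134*(-129) + ((⅓)*(63 - 100)/(-3))*(-129)) + 1156 = (((⅓)*(-⅓)*(-37))² - 134*(-1)*(-37)/(3*3) + 17286 + ((⅓)*(-⅓)*(-37))*(-129)) + 1156 = ((37/9)² - 134*37/9 + 17286 + (37/9)*(-129)) + 1156 = (1369/81 - 4958/9 + 17286 - 1591/3) + 1156 = 1313956/81 + 1156 = 1407592/81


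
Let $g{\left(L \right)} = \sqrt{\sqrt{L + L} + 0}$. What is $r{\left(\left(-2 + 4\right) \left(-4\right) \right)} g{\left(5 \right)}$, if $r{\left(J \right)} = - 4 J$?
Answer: $32 \sqrt[4]{10} \approx 56.905$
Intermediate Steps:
$g{\left(L \right)} = \sqrt[4]{2} \sqrt[4]{L}$ ($g{\left(L \right)} = \sqrt{\sqrt{2 L} + 0} = \sqrt{\sqrt{2} \sqrt{L} + 0} = \sqrt{\sqrt{2} \sqrt{L}} = \sqrt[4]{2} \sqrt[4]{L}$)
$r{\left(\left(-2 + 4\right) \left(-4\right) \right)} g{\left(5 \right)} = - 4 \left(-2 + 4\right) \left(-4\right) \sqrt[4]{2} \sqrt[4]{5} = - 4 \cdot 2 \left(-4\right) \sqrt[4]{10} = \left(-4\right) \left(-8\right) \sqrt[4]{10} = 32 \sqrt[4]{10}$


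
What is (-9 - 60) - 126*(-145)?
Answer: 18201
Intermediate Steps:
(-9 - 60) - 126*(-145) = -69 + 18270 = 18201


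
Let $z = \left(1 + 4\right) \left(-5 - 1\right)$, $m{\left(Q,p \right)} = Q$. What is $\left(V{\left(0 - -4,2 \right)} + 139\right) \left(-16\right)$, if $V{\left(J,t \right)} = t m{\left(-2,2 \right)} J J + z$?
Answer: $-720$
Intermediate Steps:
$z = -30$ ($z = 5 \left(-6\right) = -30$)
$V{\left(J,t \right)} = -30 - 2 t J^{2}$ ($V{\left(J,t \right)} = t \left(-2\right) J J - 30 = - 2 t J J - 30 = - 2 J t J - 30 = - 2 t J^{2} - 30 = -30 - 2 t J^{2}$)
$\left(V{\left(0 - -4,2 \right)} + 139\right) \left(-16\right) = \left(\left(-30 - 4 \left(0 - -4\right)^{2}\right) + 139\right) \left(-16\right) = \left(\left(-30 - 4 \left(0 + 4\right)^{2}\right) + 139\right) \left(-16\right) = \left(\left(-30 - 4 \cdot 4^{2}\right) + 139\right) \left(-16\right) = \left(\left(-30 - 4 \cdot 16\right) + 139\right) \left(-16\right) = \left(\left(-30 - 64\right) + 139\right) \left(-16\right) = \left(-94 + 139\right) \left(-16\right) = 45 \left(-16\right) = -720$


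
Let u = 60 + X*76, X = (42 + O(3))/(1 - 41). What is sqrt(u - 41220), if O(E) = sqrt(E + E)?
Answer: sqrt(-4123980 - 190*sqrt(6))/10 ≈ 203.09*I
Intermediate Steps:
O(E) = sqrt(2)*sqrt(E) (O(E) = sqrt(2*E) = sqrt(2)*sqrt(E))
X = -21/20 - sqrt(6)/40 (X = (42 + sqrt(2)*sqrt(3))/(1 - 41) = (42 + sqrt(6))/(-40) = (42 + sqrt(6))*(-1/40) = -21/20 - sqrt(6)/40 ≈ -1.1112)
u = -99/5 - 19*sqrt(6)/10 (u = 60 + (-21/20 - sqrt(6)/40)*76 = 60 + (-399/5 - 19*sqrt(6)/10) = -99/5 - 19*sqrt(6)/10 ≈ -24.454)
sqrt(u - 41220) = sqrt((-99/5 - 19*sqrt(6)/10) - 41220) = sqrt(-206199/5 - 19*sqrt(6)/10)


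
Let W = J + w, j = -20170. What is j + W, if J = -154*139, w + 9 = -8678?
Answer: -50263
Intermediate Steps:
w = -8687 (w = -9 - 8678 = -8687)
J = -21406
W = -30093 (W = -21406 - 8687 = -30093)
j + W = -20170 - 30093 = -50263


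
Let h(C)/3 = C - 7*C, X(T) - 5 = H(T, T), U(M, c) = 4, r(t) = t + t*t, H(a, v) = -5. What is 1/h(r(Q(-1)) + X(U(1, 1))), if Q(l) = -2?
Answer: -1/36 ≈ -0.027778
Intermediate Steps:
r(t) = t + t²
X(T) = 0 (X(T) = 5 - 5 = 0)
h(C) = -18*C (h(C) = 3*(C - 7*C) = 3*(-6*C) = -18*C)
1/h(r(Q(-1)) + X(U(1, 1))) = 1/(-18*(-2*(1 - 2) + 0)) = 1/(-18*(-2*(-1) + 0)) = 1/(-18*(2 + 0)) = 1/(-18*2) = 1/(-36) = -1/36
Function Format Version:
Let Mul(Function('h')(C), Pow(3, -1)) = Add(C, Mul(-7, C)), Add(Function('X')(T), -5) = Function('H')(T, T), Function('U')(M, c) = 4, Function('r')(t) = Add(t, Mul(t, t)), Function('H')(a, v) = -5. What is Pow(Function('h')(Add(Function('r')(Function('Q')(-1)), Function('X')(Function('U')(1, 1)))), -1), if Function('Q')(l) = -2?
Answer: Rational(-1, 36) ≈ -0.027778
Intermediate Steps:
Function('r')(t) = Add(t, Pow(t, 2))
Function('X')(T) = 0 (Function('X')(T) = Add(5, -5) = 0)
Function('h')(C) = Mul(-18, C) (Function('h')(C) = Mul(3, Add(C, Mul(-7, C))) = Mul(3, Mul(-6, C)) = Mul(-18, C))
Pow(Function('h')(Add(Function('r')(Function('Q')(-1)), Function('X')(Function('U')(1, 1)))), -1) = Pow(Mul(-18, Add(Mul(-2, Add(1, -2)), 0)), -1) = Pow(Mul(-18, Add(Mul(-2, -1), 0)), -1) = Pow(Mul(-18, Add(2, 0)), -1) = Pow(Mul(-18, 2), -1) = Pow(-36, -1) = Rational(-1, 36)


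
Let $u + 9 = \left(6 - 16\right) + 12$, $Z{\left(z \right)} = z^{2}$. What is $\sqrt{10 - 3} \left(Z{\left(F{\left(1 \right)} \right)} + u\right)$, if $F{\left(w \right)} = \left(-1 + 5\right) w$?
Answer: $9 \sqrt{7} \approx 23.812$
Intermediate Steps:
$F{\left(w \right)} = 4 w$
$u = -7$ ($u = -9 + \left(\left(6 - 16\right) + 12\right) = -9 + \left(-10 + 12\right) = -9 + 2 = -7$)
$\sqrt{10 - 3} \left(Z{\left(F{\left(1 \right)} \right)} + u\right) = \sqrt{10 - 3} \left(\left(4 \cdot 1\right)^{2} - 7\right) = \sqrt{7} \left(4^{2} - 7\right) = \sqrt{7} \left(16 - 7\right) = \sqrt{7} \cdot 9 = 9 \sqrt{7}$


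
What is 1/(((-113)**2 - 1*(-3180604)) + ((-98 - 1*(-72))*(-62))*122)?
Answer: 1/3390037 ≈ 2.9498e-7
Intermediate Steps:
1/(((-113)**2 - 1*(-3180604)) + ((-98 - 1*(-72))*(-62))*122) = 1/((12769 + 3180604) + ((-98 + 72)*(-62))*122) = 1/(3193373 - 26*(-62)*122) = 1/(3193373 + 1612*122) = 1/(3193373 + 196664) = 1/3390037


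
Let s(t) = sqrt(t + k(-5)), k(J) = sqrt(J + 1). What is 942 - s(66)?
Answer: 942 - sqrt(66 + 2*I) ≈ 933.88 - 0.12308*I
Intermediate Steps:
k(J) = sqrt(1 + J)
s(t) = sqrt(t + 2*I) (s(t) = sqrt(t + sqrt(1 - 5)) = sqrt(t + sqrt(-4)) = sqrt(t + 2*I))
942 - s(66) = 942 - sqrt(66 + 2*I)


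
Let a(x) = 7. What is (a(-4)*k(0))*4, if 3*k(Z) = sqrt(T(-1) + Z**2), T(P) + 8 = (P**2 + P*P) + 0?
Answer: 28*I*sqrt(6)/3 ≈ 22.862*I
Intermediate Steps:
T(P) = -8 + 2*P**2 (T(P) = -8 + ((P**2 + P*P) + 0) = -8 + ((P**2 + P**2) + 0) = -8 + (2*P**2 + 0) = -8 + 2*P**2)
k(Z) = sqrt(-6 + Z**2)/3 (k(Z) = sqrt((-8 + 2*(-1)**2) + Z**2)/3 = sqrt((-8 + 2*1) + Z**2)/3 = sqrt((-8 + 2) + Z**2)/3 = sqrt(-6 + Z**2)/3)
(a(-4)*k(0))*4 = (7*(sqrt(-6 + 0**2)/3))*4 = (7*(sqrt(-6 + 0)/3))*4 = (7*(sqrt(-6)/3))*4 = (7*((I*sqrt(6))/3))*4 = (7*(I*sqrt(6)/3))*4 = (7*I*sqrt(6)/3)*4 = 28*I*sqrt(6)/3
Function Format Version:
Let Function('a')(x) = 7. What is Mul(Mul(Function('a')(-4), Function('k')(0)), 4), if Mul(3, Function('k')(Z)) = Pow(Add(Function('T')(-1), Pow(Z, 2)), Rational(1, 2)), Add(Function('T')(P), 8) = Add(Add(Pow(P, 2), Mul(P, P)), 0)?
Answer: Mul(Rational(28, 3), I, Pow(6, Rational(1, 2))) ≈ Mul(22.862, I)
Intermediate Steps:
Function('T')(P) = Add(-8, Mul(2, Pow(P, 2))) (Function('T')(P) = Add(-8, Add(Add(Pow(P, 2), Mul(P, P)), 0)) = Add(-8, Add(Add(Pow(P, 2), Pow(P, 2)), 0)) = Add(-8, Add(Mul(2, Pow(P, 2)), 0)) = Add(-8, Mul(2, Pow(P, 2))))
Function('k')(Z) = Mul(Rational(1, 3), Pow(Add(-6, Pow(Z, 2)), Rational(1, 2))) (Function('k')(Z) = Mul(Rational(1, 3), Pow(Add(Add(-8, Mul(2, Pow(-1, 2))), Pow(Z, 2)), Rational(1, 2))) = Mul(Rational(1, 3), Pow(Add(Add(-8, Mul(2, 1)), Pow(Z, 2)), Rational(1, 2))) = Mul(Rational(1, 3), Pow(Add(Add(-8, 2), Pow(Z, 2)), Rational(1, 2))) = Mul(Rational(1, 3), Pow(Add(-6, Pow(Z, 2)), Rational(1, 2))))
Mul(Mul(Function('a')(-4), Function('k')(0)), 4) = Mul(Mul(7, Mul(Rational(1, 3), Pow(Add(-6, Pow(0, 2)), Rational(1, 2)))), 4) = Mul(Mul(7, Mul(Rational(1, 3), Pow(Add(-6, 0), Rational(1, 2)))), 4) = Mul(Mul(7, Mul(Rational(1, 3), Pow(-6, Rational(1, 2)))), 4) = Mul(Mul(7, Mul(Rational(1, 3), Mul(I, Pow(6, Rational(1, 2))))), 4) = Mul(Mul(7, Mul(Rational(1, 3), I, Pow(6, Rational(1, 2)))), 4) = Mul(Mul(Rational(7, 3), I, Pow(6, Rational(1, 2))), 4) = Mul(Rational(28, 3), I, Pow(6, Rational(1, 2)))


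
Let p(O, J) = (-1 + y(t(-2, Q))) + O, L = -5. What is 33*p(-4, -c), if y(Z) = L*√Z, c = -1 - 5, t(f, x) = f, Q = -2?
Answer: -165 - 165*I*√2 ≈ -165.0 - 233.35*I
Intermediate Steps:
c = -6
y(Z) = -5*√Z
p(O, J) = -1 + O - 5*I*√2 (p(O, J) = (-1 - 5*I*√2) + O = -1 + O - 5*I*√2)
33*p(-4, -c) = 33*(-1 - 4 - 5*I*√2) = 33*(-5 - 5*I*√2) = -165 - 165*I*√2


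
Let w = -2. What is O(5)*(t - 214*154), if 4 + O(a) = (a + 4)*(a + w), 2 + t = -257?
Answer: -763945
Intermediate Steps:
t = -259 (t = -2 - 257 = -259)
O(a) = -4 + (-2 + a)*(4 + a) (O(a) = -4 + (a + 4)*(a - 2) = -4 + (4 + a)*(-2 + a) = -4 + (-2 + a)*(4 + a))
O(5)*(t - 214*154) = (-12 + 5² + 2*5)*(-259 - 214*154) = (-12 + 25 + 10)*(-259 - 32956) = 23*(-33215) = -763945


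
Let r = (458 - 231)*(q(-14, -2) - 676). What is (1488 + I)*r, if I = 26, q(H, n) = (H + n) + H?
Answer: -242636668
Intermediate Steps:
q(H, n) = n + 2*H
r = -160262 (r = (458 - 231)*((-2 + 2*(-14)) - 676) = 227*((-2 - 28) - 676) = 227*(-30 - 676) = 227*(-706) = -160262)
(1488 + I)*r = (1488 + 26)*(-160262) = 1514*(-160262) = -242636668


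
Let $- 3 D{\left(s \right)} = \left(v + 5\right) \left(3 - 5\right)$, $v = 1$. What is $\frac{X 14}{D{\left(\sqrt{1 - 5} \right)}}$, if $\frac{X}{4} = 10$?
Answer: $140$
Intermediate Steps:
$X = 40$ ($X = 4 \cdot 10 = 40$)
$D{\left(s \right)} = 4$ ($D{\left(s \right)} = - \frac{\left(1 + 5\right) \left(3 - 5\right)}{3} = - \frac{6 \left(-2\right)}{3} = \left(- \frac{1}{3}\right) \left(-12\right) = 4$)
$\frac{X 14}{D{\left(\sqrt{1 - 5} \right)}} = \frac{40 \cdot 14}{4} = 560 \cdot \frac{1}{4} = 140$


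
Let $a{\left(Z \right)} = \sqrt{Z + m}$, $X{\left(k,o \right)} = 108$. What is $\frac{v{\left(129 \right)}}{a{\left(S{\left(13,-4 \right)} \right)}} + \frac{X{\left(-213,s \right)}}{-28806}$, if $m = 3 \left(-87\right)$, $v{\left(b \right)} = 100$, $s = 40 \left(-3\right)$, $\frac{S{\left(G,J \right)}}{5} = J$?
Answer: $- \frac{18}{4801} - \frac{100 i \sqrt{281}}{281} \approx -0.0037492 - 5.9655 i$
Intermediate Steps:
$S{\left(G,J \right)} = 5 J$
$s = -120$
$m = -261$
$a{\left(Z \right)} = \sqrt{-261 + Z}$ ($a{\left(Z \right)} = \sqrt{Z - 261} = \sqrt{-261 + Z}$)
$\frac{v{\left(129 \right)}}{a{\left(S{\left(13,-4 \right)} \right)}} + \frac{X{\left(-213,s \right)}}{-28806} = \frac{100}{\sqrt{-261 + 5 \left(-4\right)}} + \frac{108}{-28806} = \frac{100}{\sqrt{-261 - 20}} + 108 \left(- \frac{1}{28806}\right) = \frac{100}{\sqrt{-281}} - \frac{18}{4801} = \frac{100}{i \sqrt{281}} - \frac{18}{4801} = 100 \left(- \frac{i \sqrt{281}}{281}\right) - \frac{18}{4801} = - \frac{100 i \sqrt{281}}{281} - \frac{18}{4801} = - \frac{18}{4801} - \frac{100 i \sqrt{281}}{281}$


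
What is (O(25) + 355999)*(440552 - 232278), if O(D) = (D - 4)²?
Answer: 74237184560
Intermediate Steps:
O(D) = (-4 + D)²
(O(25) + 355999)*(440552 - 232278) = ((-4 + 25)² + 355999)*(440552 - 232278) = (21² + 355999)*208274 = (441 + 355999)*208274 = 356440*208274 = 74237184560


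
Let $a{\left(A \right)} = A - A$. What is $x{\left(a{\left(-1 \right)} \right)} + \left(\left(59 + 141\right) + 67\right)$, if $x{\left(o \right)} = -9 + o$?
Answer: $258$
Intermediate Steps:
$a{\left(A \right)} = 0$
$x{\left(a{\left(-1 \right)} \right)} + \left(\left(59 + 141\right) + 67\right) = \left(-9 + 0\right) + \left(\left(59 + 141\right) + 67\right) = -9 + \left(200 + 67\right) = -9 + 267 = 258$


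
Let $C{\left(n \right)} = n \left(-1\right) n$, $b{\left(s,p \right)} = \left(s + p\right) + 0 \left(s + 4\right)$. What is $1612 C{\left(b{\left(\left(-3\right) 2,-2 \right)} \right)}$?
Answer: $-103168$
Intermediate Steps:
$b{\left(s,p \right)} = p + s$ ($b{\left(s,p \right)} = \left(p + s\right) + 0 \left(4 + s\right) = \left(p + s\right) + 0 = p + s$)
$C{\left(n \right)} = - n^{2}$ ($C{\left(n \right)} = - n n = - n^{2}$)
$1612 C{\left(b{\left(\left(-3\right) 2,-2 \right)} \right)} = 1612 \left(- \left(-2 - 6\right)^{2}\right) = 1612 \left(- \left(-8\right)^{2}\right) = 1612 \left(\left(-1\right) 64\right) = 1612 \left(-64\right) = -103168$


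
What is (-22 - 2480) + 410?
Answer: -2092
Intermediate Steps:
(-22 - 2480) + 410 = -2502 + 410 = -2092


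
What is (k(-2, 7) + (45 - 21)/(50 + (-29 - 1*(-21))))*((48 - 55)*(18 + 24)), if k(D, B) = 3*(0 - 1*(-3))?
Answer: -2814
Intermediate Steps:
k(D, B) = 9 (k(D, B) = 3*(0 + 3) = 3*3 = 9)
(k(-2, 7) + (45 - 21)/(50 + (-29 - 1*(-21))))*((48 - 55)*(18 + 24)) = (9 + (45 - 21)/(50 + (-29 - 1*(-21))))*((48 - 55)*(18 + 24)) = (9 + 24/(50 + (-29 + 21)))*(-7*42) = (9 + 24/(50 - 8))*(-294) = (9 + 24/42)*(-294) = (9 + 24*(1/42))*(-294) = (9 + 4/7)*(-294) = (67/7)*(-294) = -2814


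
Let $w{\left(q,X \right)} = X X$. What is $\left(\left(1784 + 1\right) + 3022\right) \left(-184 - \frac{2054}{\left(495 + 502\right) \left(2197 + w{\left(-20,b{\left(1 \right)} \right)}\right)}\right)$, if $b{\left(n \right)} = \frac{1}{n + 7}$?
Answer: $- \frac{123994504181416}{140187173} \approx -8.8449 \cdot 10^{5}$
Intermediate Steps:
$b{\left(n \right)} = \frac{1}{7 + n}$
$w{\left(q,X \right)} = X^{2}$
$\left(\left(1784 + 1\right) + 3022\right) \left(-184 - \frac{2054}{\left(495 + 502\right) \left(2197 + w{\left(-20,b{\left(1 \right)} \right)}\right)}\right) = \left(\left(1784 + 1\right) + 3022\right) \left(-184 - \frac{2054}{\left(495 + 502\right) \left(2197 + \left(\frac{1}{7 + 1}\right)^{2}\right)}\right) = \left(1785 + 3022\right) \left(-184 - \frac{2054}{997 \left(2197 + \left(\frac{1}{8}\right)^{2}\right)}\right) = 4807 \left(-184 - \frac{2054}{997 \left(2197 + \left(\frac{1}{8}\right)^{2}\right)}\right) = 4807 \left(-184 - \frac{2054}{997 \left(2197 + \frac{1}{64}\right)}\right) = 4807 \left(-184 - \frac{2054}{997 \cdot \frac{140609}{64}}\right) = 4807 \left(-184 - \frac{2054}{\frac{140187173}{64}}\right) = 4807 \left(-184 - \frac{131456}{140187173}\right) = 4807 \left(- \frac{25794571288}{140187173}\right) = - \frac{123994504181416}{140187173}$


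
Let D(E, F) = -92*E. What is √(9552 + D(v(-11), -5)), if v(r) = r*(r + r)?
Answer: 2*I*√3178 ≈ 112.75*I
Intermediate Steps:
v(r) = 2*r² (v(r) = r*(2*r) = 2*r²)
√(9552 + D(v(-11), -5)) = √(9552 - 184*(-11)²) = √(9552 - 184*121) = √(9552 - 92*242) = √(9552 - 22264) = √(-12712) = 2*I*√3178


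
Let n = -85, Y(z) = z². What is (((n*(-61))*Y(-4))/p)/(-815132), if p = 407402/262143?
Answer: -2718422910/41510800883 ≈ -0.065487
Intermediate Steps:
p = 407402/262143 (p = 407402*(1/262143) = 407402/262143 ≈ 1.5541)
(((n*(-61))*Y(-4))/p)/(-815132) = ((-85*(-61)*(-4)²)/(407402/262143))/(-815132) = ((5185*16)*(262143/407402))*(-1/815132) = (82960*(262143/407402))*(-1/815132) = (10873691640/203701)*(-1/815132) = -2718422910/41510800883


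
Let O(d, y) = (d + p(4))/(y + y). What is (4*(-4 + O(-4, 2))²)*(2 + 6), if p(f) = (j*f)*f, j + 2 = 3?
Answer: 32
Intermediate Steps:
j = 1 (j = -2 + 3 = 1)
p(f) = f² (p(f) = (1*f)*f = f*f = f²)
O(d, y) = (16 + d)/(2*y) (O(d, y) = (d + 4²)/(y + y) = (d + 16)/((2*y)) = (16 + d)*(1/(2*y)) = (16 + d)/(2*y))
(4*(-4 + O(-4, 2))²)*(2 + 6) = (4*(-4 + (½)*(16 - 4)/2)²)*(2 + 6) = (4*(-4 + (½)*(½)*12)²)*8 = (4*(-4 + 3)²)*8 = (4*(-1)²)*8 = (4*1)*8 = 4*8 = 32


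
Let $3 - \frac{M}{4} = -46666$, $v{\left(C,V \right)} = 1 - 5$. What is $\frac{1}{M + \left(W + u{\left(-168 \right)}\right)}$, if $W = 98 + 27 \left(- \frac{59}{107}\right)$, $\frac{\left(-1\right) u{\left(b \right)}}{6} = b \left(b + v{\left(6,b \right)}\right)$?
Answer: $\frac{107}{1431993} \approx 7.4721 \cdot 10^{-5}$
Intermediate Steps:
$v{\left(C,V \right)} = -4$
$u{\left(b \right)} = - 6 b \left(-4 + b\right)$ ($u{\left(b \right)} = - 6 b \left(b - 4\right) = - 6 b \left(-4 + b\right)$)
$M = 186676$ ($M = 12 - -186664 = 12 + 186664 = 186676$)
$W = \frac{8893}{107}$ ($W = 98 + 27 \left(\left(-59\right) \frac{1}{107}\right) = 98 + 27 \left(- \frac{59}{107}\right) = 98 - \frac{1593}{107} = \frac{8893}{107} \approx 83.112$)
$\frac{1}{M + \left(W + u{\left(-168 \right)}\right)} = \frac{1}{186676 + \left(\frac{8893}{107} + 6 \left(-168\right) \left(4 - -168\right)\right)} = \frac{1}{186676 + \left(\frac{8893}{107} + 6 \left(-168\right) \left(4 + 168\right)\right)} = \frac{1}{186676 + \left(\frac{8893}{107} + 6 \left(-168\right) 172\right)} = \frac{1}{186676 + \left(\frac{8893}{107} - 173376\right)} = \frac{1}{186676 - \frac{18542339}{107}} = \frac{1}{\frac{1431993}{107}} = \frac{107}{1431993}$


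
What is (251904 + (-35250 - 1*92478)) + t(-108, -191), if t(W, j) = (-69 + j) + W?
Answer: 123808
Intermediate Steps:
t(W, j) = -69 + W + j
(251904 + (-35250 - 1*92478)) + t(-108, -191) = (251904 + (-35250 - 1*92478)) + (-69 - 108 - 191) = (251904 + (-35250 - 92478)) - 368 = (251904 - 127728) - 368 = 124176 - 368 = 123808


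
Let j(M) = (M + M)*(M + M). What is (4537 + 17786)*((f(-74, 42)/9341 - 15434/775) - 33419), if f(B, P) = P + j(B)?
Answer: -5403427072456287/7239275 ≈ -7.4640e+8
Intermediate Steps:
j(M) = 4*M² (j(M) = (2*M)*(2*M) = 4*M²)
f(B, P) = P + 4*B²
(4537 + 17786)*((f(-74, 42)/9341 - 15434/775) - 33419) = (4537 + 17786)*(((42 + 4*(-74)²)/9341 - 15434/775) - 33419) = 22323*(((42 + 4*5476)*(1/9341) - 15434*1/775) - 33419) = 22323*(((42 + 21904)*(1/9341) - 15434/775) - 33419) = 22323*((21946*(1/9341) - 15434/775) - 33419) = 22323*((21946/9341 - 15434/775) - 33419) = 22323*(-127160844/7239275 - 33419) = 22323*(-242056492069/7239275) = -5403427072456287/7239275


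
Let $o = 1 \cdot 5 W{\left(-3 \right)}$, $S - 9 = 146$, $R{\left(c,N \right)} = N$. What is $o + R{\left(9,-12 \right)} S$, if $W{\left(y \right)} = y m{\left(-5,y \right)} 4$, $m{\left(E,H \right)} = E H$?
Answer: $-2760$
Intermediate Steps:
$S = 155$ ($S = 9 + 146 = 155$)
$W{\left(y \right)} = - 20 y^{2}$ ($W{\left(y \right)} = y \left(- 5 y\right) 4 = - 5 y^{2} \cdot 4 = - 20 y^{2}$)
$o = -900$ ($o = 1 \cdot 5 \left(- 20 \left(-3\right)^{2}\right) = 5 \left(\left(-20\right) 9\right) = 5 \left(-180\right) = -900$)
$o + R{\left(9,-12 \right)} S = -900 - 1860 = -2760$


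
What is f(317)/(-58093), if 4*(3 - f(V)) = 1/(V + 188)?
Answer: -6059/117347860 ≈ -5.1633e-5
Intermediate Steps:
f(V) = 3 - 1/(4*(188 + V)) (f(V) = 3 - 1/(4*(V + 188)) = 3 - 1/(4*(188 + V)))
f(317)/(-58093) = ((2255 + 12*317)/(4*(188 + 317)))/(-58093) = ((1/4)*(2255 + 3804)/505)*(-1/58093) = ((1/4)*(1/505)*6059)*(-1/58093) = (6059/2020)*(-1/58093) = -6059/117347860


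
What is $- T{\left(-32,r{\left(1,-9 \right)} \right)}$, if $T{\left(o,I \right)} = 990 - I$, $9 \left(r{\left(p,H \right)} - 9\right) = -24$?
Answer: $- \frac{2951}{3} \approx -983.67$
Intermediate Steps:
$r{\left(p,H \right)} = \frac{19}{3}$ ($r{\left(p,H \right)} = 9 + \frac{1}{9} \left(-24\right) = 9 - \frac{8}{3} = \frac{19}{3}$)
$- T{\left(-32,r{\left(1,-9 \right)} \right)} = - (990 - \frac{19}{3}) = \left(-1\right) \frac{2951}{3} = - \frac{2951}{3}$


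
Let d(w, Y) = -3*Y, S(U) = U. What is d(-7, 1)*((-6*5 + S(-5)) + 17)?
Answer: 54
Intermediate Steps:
d(-7, 1)*((-6*5 + S(-5)) + 17) = (-3*1)*((-6*5 - 5) + 17) = -3*((-30 - 5) + 17) = -3*(-35 + 17) = -3*(-18) = 54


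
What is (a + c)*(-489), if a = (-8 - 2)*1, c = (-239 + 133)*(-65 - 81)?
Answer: -7562874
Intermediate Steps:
c = 15476 (c = -106*(-146) = 15476)
a = -10 (a = -10*1 = -10)
(a + c)*(-489) = (-10 + 15476)*(-489) = 15466*(-489) = -7562874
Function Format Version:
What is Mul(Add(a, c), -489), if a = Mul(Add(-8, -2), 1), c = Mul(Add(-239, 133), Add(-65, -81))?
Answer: -7562874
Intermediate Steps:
c = 15476 (c = Mul(-106, -146) = 15476)
a = -10 (a = Mul(-10, 1) = -10)
Mul(Add(a, c), -489) = Mul(Add(-10, 15476), -489) = Mul(15466, -489) = -7562874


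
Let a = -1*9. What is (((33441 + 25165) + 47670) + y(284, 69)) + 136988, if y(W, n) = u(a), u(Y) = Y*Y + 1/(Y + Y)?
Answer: 4380209/18 ≈ 2.4335e+5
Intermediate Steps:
a = -9
u(Y) = Y² + 1/(2*Y)
y(W, n) = 1457/18 (y(W, n) = (½ + (-9)³)/(-9) = -(½ - 729)/9 = -⅑*(-1457/2) = 1457/18)
(((33441 + 25165) + 47670) + y(284, 69)) + 136988 = (((33441 + 25165) + 47670) + 1457/18) + 136988 = ((58606 + 47670) + 1457/18) + 136988 = (106276 + 1457/18) + 136988 = 1914425/18 + 136988 = 4380209/18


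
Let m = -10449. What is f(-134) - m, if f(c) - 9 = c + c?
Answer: 10190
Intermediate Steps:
f(c) = 9 + 2*c (f(c) = 9 + (c + c) = 9 + 2*c)
f(-134) - m = (9 + 2*(-134)) - 1*(-10449) = (9 - 268) + 10449 = -259 + 10449 = 10190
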